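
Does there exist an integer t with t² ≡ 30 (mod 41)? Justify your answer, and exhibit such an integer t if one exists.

No, no such integer exists.

Apply Euler's criterion with the prime 41: 30 is a quadratic residue iff 30^20 ≡ 1 (mod 41), and a non-residue iff it is ≡ −1.
Repeated squaring mod 41: 30^2 = 900 ≡ 39; 30^4 ≡ 39² = 1521 ≡ 4; 30^8 ≡ 4² = 16 ≡ 16; 30^16 ≡ 16² = 256 ≡ 10.
Since 20 = 16 + 4, 30^20 ≡ 10 · 4; multiplying out mod 41: 10·4 = 40 ≡ 40. Thus 30^20 ≡ 40 ≡ −1 (mod 41).
The value −1 means 30 is a non-residue modulo 41, so t² ≡ 30 (mod 41) is impossible.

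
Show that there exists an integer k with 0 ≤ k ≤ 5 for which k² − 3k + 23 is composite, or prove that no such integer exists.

k = 1

At k = 1: 1² − 3·1 + 23 = 21 = 3·7, which is composite.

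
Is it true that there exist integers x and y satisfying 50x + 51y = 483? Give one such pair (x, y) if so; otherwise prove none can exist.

x = 27, y = -17

50 and 51 are coprime, so 50x + 51y ranges over all of ℤ.
Run the Euclidean algorithm on 51 and 50: 51 = 1·50 + 1, 50 = 50·1 + 0.
Working back up the chain: 1 = 51 − 1·50. So 50·(-1) + 51·1 = 1.
Times 483: 50·(-483) + 51·483 = 483, so (-483, 483) solves it.
The general solution is x = -483 + 51k, y = 483 − 50k; taking k = 10 gives the smaller pair x = 27, y = -17.
Indeed 50·27 + 51·(-17) = 1350 − 867 = 483.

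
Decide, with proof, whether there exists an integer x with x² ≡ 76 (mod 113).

Apply Euler's criterion with the prime 113: 76 is a quadratic residue iff 76^56 ≡ 1 (mod 113), and a non-residue iff it is ≡ −1.
Squaring successively (mod 113): 76^2 = 5776 ≡ 13; 76^4 ≡ 13² = 169 ≡ 56; 76^8 ≡ 56² = 3136 ≡ 85; 76^16 ≡ 85² = 7225 ≡ 106; 76^32 ≡ 106² = 11236 ≡ 49.
Since 56 = 32 + 16 + 8, 76^56 ≡ 49 · 106 · 85; multiplying out mod 113: 49·106 = 5194 ≡ 109, then 109·85 = 9265 ≡ 112. Thus 76^56 ≡ 112 ≡ −1 (mod 113).
By Euler's criterion 76 is a quadratic non-residue mod 113: no x satisfies x² ≡ 76 (mod 113).

No, no such integer exists.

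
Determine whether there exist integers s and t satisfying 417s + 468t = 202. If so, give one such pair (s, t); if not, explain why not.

No, no such integers exist.

Both 417 and 468 are divisible by gcd(417, 468) = 3, hence so is any combination 417s + 468t.
But 202 = 3·67 + 1, so 3 ∤ 202.
Hence no integers s, t satisfy the equation.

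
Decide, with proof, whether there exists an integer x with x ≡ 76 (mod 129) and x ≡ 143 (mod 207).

No such integer exists.

Both moduli are multiples of 3 = gcd(129, 207), so any solution would satisfy x ≡ 76 and x ≡ 143 modulo 3 simultaneously.
These are incompatible: 76 − 143 = -67 is not divisible by 3.
Therefore no such x exists.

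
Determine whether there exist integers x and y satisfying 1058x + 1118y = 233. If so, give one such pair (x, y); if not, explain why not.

gcd(1058, 1118) = 2, so every integer of the form 1058x + 1118y is a multiple of 2.
However 233 leaves remainder 1 on division by 2.
So the equation is unsolvable over ℤ.

No such integers exist.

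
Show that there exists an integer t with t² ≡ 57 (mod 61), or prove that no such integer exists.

Take t = 39. Then 39² = 1521 = 24·61 + 57, so 39² ≡ 57 (mod 61).

t = 39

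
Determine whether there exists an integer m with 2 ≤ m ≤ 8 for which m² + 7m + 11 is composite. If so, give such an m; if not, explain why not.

m = 4

At m = 4: 4² + 7·4 + 11 = 55 = 5·11, which is composite.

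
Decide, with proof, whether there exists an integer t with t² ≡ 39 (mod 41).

t = 11

t = 11 works: 11² = 121, and 121 − 39 = 82 = 2·41.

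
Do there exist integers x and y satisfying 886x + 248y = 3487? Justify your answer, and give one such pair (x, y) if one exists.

No such integers exist.

Any value of 886x + 248y is a multiple of gcd(886, 248) = 2.
But 3487 = 2·1743 + 1, so 2 ∤ 3487.
So the equation is unsolvable over ℤ.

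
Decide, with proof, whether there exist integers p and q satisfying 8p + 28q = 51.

Any value of 8p + 28q is a multiple of gcd(8, 28) = 4.
But 51 = 4·12 + 3, so 4 ∤ 51.
Hence no integers p, q satisfy the equation.

No, no such integers exist.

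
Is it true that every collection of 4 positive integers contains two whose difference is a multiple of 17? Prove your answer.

No, the set {33, 34, 35, 36} is a counterexample.

Consider the 4 integers 33, 34, 35, 36. They lie in distinct residue classes modulo 17, since 4 ≤ 17.
The differences between them range over 1, …, 3, none of which is divisible by 17.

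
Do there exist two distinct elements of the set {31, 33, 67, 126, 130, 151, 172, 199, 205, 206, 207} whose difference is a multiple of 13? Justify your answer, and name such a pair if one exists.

Two integers differ by a multiple of 13 exactly when they have the same residue mod 13. The residues are 31↦5, 33↦7, 67↦2, 126↦9, 130↦0, 151↦8, 172↦3, 199↦4, 205↦10, 206↦11, 207↦12.
These 11 residues are pairwise different, hence no difference of two elements is divisible by 13.

There is no such pair.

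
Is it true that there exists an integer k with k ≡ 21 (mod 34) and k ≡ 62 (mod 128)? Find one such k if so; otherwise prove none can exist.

Both moduli are multiples of 2 = gcd(34, 128), so any solution would satisfy k ≡ 21 and k ≡ 62 modulo 2 simultaneously.
These are incompatible: 21 − 62 = -41 is not divisible by 2.
So no integer satisfies both congruences.

There is no such integer.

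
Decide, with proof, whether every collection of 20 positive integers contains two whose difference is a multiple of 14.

Yes, this is always true.

Partition the integers by their residue mod 14; there are 14 classes.
Placing 20 integers into 14 classes, some class receives at least two — say a and b.
Their difference a − b is then a multiple of 14.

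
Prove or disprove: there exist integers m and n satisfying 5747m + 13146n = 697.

There are no such integers.

Both 5747 and 13146 are divisible by gcd(5747, 13146) = 7, hence so is any combination 5747m + 13146n.
However 697 leaves remainder 4 on division by 7.
So the equation is unsolvable over ℤ.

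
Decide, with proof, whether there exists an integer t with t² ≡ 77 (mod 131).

t = 48 works: 48² = 2304, and 2304 − 77 = 2227 = 17·131.

t = 48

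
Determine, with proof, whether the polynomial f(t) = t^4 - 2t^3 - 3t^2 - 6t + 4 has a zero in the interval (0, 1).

Yes, f has a root in the interval.

f(0) = 4 and f(1) = -6, which have opposite signs.
f is continuous everywhere (it is a polynomial), in particular on [0, 1].
By the Intermediate Value Theorem, f takes the value 0 somewhere in the open interval.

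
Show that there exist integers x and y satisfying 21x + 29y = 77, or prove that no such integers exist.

21 and 29 are coprime, so 21x + 29y ranges over all of ℤ.
Dividing repeatedly: 29 = 1·21 + 8, 21 = 2·8 + 5, 8 = 1·5 + 3, 5 = 1·3 + 2, 3 = 1·2 + 1, 2 = 2·1 + 0.
Back-substituting, 1 = 3 − 1·2 = 3 − (5 − 1·3) = −5 + 2·3 = −5 + 2·(8 − 1·5) = 2·8 − 3·5 = 2·8 − 3·(21 − 2·8) = −3·21 + 8·8 = −3·21 + 8·(29 − 1·21) = 8·29 − 11·21; that is, 21·(-11) + 29·8 = 1.
Multiplying through by 77: x = (-11)·77 = -847, y = 8·77 = 616 is a solution.
Adding 30·29 to x and subtracting 30·21 from y gives the tidier solution (23, -14).
Check: 21·23 + 29·(-14) = 483 − 406 = 77. ✓

x = 23, y = -14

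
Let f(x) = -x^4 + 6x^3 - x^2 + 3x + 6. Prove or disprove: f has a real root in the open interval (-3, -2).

No.

f(-3) = -255 and f(-2) = -68, both negative, so a sign-change argument is unavailable; we show f keeps this sign on the whole interval.
Shift to the endpoint -2: with x = -2 − u (0 < u < 1), one computes f(-2 − u) = -u^4 - 14u^3 - 61u^2 - 111u - 68.
The nonzero coefficients here are all negative, so for u > 0 every term is negative (or zero), and the constant term -68 is strictly negative.
So f is strictly negative on (-3, -2); no root exists in the interval.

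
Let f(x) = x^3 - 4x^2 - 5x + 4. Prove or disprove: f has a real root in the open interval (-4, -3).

No such root exists.

The endpoint values f(-4) = -104 and f(-3) = -44 are both negative. Claim: f(x) < 0 for every x in (-4, -3).
Substitute x = -3 − u, where 0 < u < 1 on the interval. Expanding, f(-3 − u) = -u^3 - 13u^2 - 46u - 44.
The nonzero coefficients here are all negative, so for u > 0 every term is negative (or zero), and the constant term -44 is strictly negative.
Therefore f(x) < 0 throughout (-4, -3), and f has no zero there.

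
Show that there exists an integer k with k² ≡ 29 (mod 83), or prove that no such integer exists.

Take k = 64. Then 64² = 4096 = 49·83 + 29, so 64² ≡ 29 (mod 83).

k = 64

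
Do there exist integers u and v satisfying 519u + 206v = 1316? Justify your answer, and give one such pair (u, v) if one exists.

u = 20, v = -44

Since gcd(519, 206) = 1, every integer is an integer combination of 519 and 206.
Euclidean algorithm: 519 = 2·206 + 107, 206 = 1·107 + 99, 107 = 1·99 + 8, 99 = 12·8 + 3, 8 = 2·3 + 2, 3 = 1·2 + 1, 2 = 2·1 + 0.
Unwinding: 1 = 3 − 1·2 = 3 − (8 − 2·3) = −8 + 3·3 = −8 + 3·(99 − 12·8) = 3·99 − 37·8 = 3·99 − 37·(107 − 1·99) = −37·107 + 40·99 = −37·107 + 40·(206 − 1·107) = 40·206 − 77·107 = 40·206 − 77·(519 − 2·206) = −77·519 + 194·206, i.e. 519·(-77) + 206·194 = 1.
Scaling by 1316 gives the particular solution (u, v) = (-101332, 255304).
The general solution is u = -101332 + 206k, v = 255304 − 519k; taking k = 492 gives the smaller pair u = 20, v = -44.
Indeed 519·20 + 206·(-44) = 10380 − 9064 = 1316.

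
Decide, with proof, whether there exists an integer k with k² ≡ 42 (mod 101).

Apply Euler's criterion with the prime 101: 42 is a quadratic residue iff 42^50 ≡ 1 (mod 101), and a non-residue iff it is ≡ −1.
Squaring successively (mod 101): 42^2 = 1764 ≡ 47; 42^4 ≡ 47² = 2209 ≡ 88; 42^8 ≡ 88² = 7744 ≡ 68; 42^16 ≡ 68² = 4624 ≡ 79; 42^32 ≡ 79² = 6241 ≡ 80.
Since 50 = 32 + 16 + 2, 42^50 ≡ 80 · 79 · 47; multiplying out mod 101: 80·79 = 6320 ≡ 58, then 58·47 = 2726 ≡ 100. Thus 42^50 ≡ 100 ≡ −1 (mod 101).
The value −1 means 42 is a non-residue modulo 101, so k² ≡ 42 (mod 101) is impossible.

No, no such integer exists.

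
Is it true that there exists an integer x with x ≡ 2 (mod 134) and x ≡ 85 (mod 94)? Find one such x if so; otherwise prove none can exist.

Reduce both congruences modulo 2, which divides 134 and 94: they say x ≡ 2 (mod 2) and x ≡ 85 (mod 2).
But 2 mod 2 = 0 while 85 mod 2 = 1, a contradiction.
Therefore no such x exists.

No, no such integer exists.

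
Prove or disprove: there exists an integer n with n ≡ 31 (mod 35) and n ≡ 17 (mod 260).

No, no such integer exists.

gcd(35, 260) = 5. If n ≡ 31 (mod 35) and n ≡ 17 (mod 260), then n ≡ 31 (mod 5) and n ≡ 17 (mod 5).
These are incompatible: 31 − 17 = 14 is not divisible by 5.
Therefore no such n exists.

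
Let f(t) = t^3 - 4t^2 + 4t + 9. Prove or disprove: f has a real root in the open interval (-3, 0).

Such a root exists.

f(-3) = -66 and f(0) = 9, which have opposite signs.
f is continuous everywhere (it is a polynomial), in particular on [-3, 0].
By the Intermediate Value Theorem f must vanish at some point of (-3, 0).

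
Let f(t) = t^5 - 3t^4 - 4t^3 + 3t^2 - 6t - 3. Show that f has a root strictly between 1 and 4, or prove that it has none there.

f(1) = -12 and f(4) = 21, which have opposite signs.
f is continuous everywhere (it is a polynomial), in particular on [1, 4].
By the Intermediate Value Theorem f must vanish at some point of (1, 4).

Such a root exists.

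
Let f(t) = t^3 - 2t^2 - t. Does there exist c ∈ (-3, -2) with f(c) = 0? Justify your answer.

f(-3) = -42 and f(-2) = -14, both negative, so a sign-change argument is unavailable; we show f keeps this sign on the whole interval.
Substitute t = -2 − u, where 0 < u < 1 on the interval. Expanding, f(-2 − u) = -u^3 - 8u^2 - 19u - 14.
All 4 nonzero coefficients of this polynomial in u are negative; hence for u > 0 the value is a sum of negative terms (the constant -14 among them).
So f is strictly negative on (-3, -2); no root exists in the interval.

No such root exists.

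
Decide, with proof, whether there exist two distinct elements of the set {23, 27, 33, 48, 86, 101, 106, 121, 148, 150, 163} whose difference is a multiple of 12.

Residues mod 12: 23↦11, 27↦3, 33↦9, 48↦0, 86↦2, 101↦5, 106↦10, 121↦1, 148↦4, 150↦6, 163↦7.
All 11 residues are distinct, so no two elements differ by a multiple of 12.

There is no such pair.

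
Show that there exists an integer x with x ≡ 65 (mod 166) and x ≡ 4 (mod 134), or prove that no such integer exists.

gcd(166, 134) = 2. If x ≡ 65 (mod 166) and x ≡ 4 (mod 134), then x ≡ 65 (mod 2) and x ≡ 4 (mod 2).
These are incompatible: 65 − 4 = 61 is not divisible by 2.
Therefore no such x exists.

No such integer exists.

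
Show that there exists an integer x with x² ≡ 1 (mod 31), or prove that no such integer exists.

Take x = 1. Then 1² = 1, and since 0 ≤ 1 < 31 this is already reduced: 1² ≡ 1 (mod 31).

x = 1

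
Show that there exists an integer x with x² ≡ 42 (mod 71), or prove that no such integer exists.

71 is prime, so by Euler's criterion 42 is a square mod 71 iff 42^((71−1)/2) = 42^35 ≡ 1 (mod 71).
Squaring successively (mod 71): 42^2 = 1764 ≡ 60; 42^4 ≡ 60² = 3600 ≡ 50; 42^8 ≡ 50² = 2500 ≡ 15; 42^16 ≡ 15² = 225 ≡ 12; 42^32 ≡ 12² = 144 ≡ 2.
Since 35 = 32 + 2 + 1, 42^35 ≡ 2 · 60 · 42; multiplying out mod 71: 2·60 = 120 ≡ 49, then 49·42 = 2058 ≡ 70. Thus 42^35 ≡ 70 ≡ −1 (mod 71).
The value −1 means 42 is a non-residue modulo 71, so x² ≡ 42 (mod 71) is impossible.

There is no such integer.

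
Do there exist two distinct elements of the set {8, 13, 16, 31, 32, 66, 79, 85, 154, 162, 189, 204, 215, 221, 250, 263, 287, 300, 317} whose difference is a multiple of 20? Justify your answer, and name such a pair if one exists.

There is no such pair.

Reduce each element modulo 20: 8↦8, 13↦13, 16↦16, 31↦11, 32↦12, 66↦6, 79↦19, 85↦5, 154↦14, 162↦2, 189↦9, 204↦4, 215↦15, 221↦1, 250↦10, 263↦3, 287↦7, 300↦0, 317↦17.
All 19 residues are distinct, so no two elements differ by a multiple of 20.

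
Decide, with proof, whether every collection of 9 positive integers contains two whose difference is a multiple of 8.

Yes, this is always true.

Each integer lies in one of the 8 residue classes modulo 8.
Placing 9 integers into 8 classes, some class receives at least two — say a and b.
Then a ≡ b (mod 8), i.e. 8 ∣ (a − b).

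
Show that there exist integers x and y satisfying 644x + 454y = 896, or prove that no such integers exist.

Every value of 644x + 454y is a multiple of gcd(644, 454) = 2; since 2 ∣ 896, solutions exist.
Dividing through by 2 reduces the equation to 322x + 227y = 448.
Run the Euclidean algorithm on 322 and 227: 322 = 1·227 + 95, 227 = 2·95 + 37, 95 = 2·37 + 21, 37 = 1·21 + 16, 21 = 1·16 + 5, 16 = 3·5 + 1, 5 = 5·1 + 0.
Back-substituting, 1 = 16 − 3·5 = 16 − 3·(21 − 1·16) = −3·21 + 4·16 = −3·21 + 4·(37 − 1·21) = 4·37 − 7·21 = 4·37 − 7·(95 − 2·37) = −7·95 + 18·37 = −7·95 + 18·(227 − 2·95) = 18·227 − 43·95 = 18·227 − 43·(322 − 1·227) = −43·322 + 61·227; that is, 322·(-43) + 227·61 = 1.
Scaling by 448 gives the particular solution (x, y) = (-19264, 27328).
The general solution is x = -19264 + 227k, y = 27328 − 322k; taking k = 85 gives the smaller pair x = 31, y = -42.
Indeed 644·31 + 454·(-42) = 19964 − 19068 = 896.

x = 31, y = -42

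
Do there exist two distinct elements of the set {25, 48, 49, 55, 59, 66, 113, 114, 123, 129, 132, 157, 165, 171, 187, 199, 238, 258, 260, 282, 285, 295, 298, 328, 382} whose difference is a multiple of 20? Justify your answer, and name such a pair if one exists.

25 and 165 are such a pair.

Both 25 and 165 leave remainder 5 on division by 20; their difference 140 = 7·20 is a multiple of 20.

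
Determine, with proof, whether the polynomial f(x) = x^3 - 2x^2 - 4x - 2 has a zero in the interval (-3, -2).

No such root exists.

The endpoint values f(-3) = -35 and f(-2) = -10 are both negative. Claim: f(x) < 0 for every x in (-3, -2).
Shift to the endpoint -2: with x = -2 − u (0 < u < 1), one computes f(-2 − u) = -u^3 - 8u^2 - 16u - 10.
All 4 nonzero coefficients of this polynomial in u are negative; hence for u > 0 the value is a sum of negative terms (the constant -10 among them).
So f is strictly negative on (-3, -2); no root exists in the interval.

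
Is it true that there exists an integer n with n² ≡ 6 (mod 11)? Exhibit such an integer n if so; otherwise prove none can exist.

Squares mod 11 repeat after n = 5 (as (−n)² = n²); for n = 0..5 they are 0, 1, 4, 9, 5, 3.
The set of squares mod 11 is therefore {0, 1, 3, 4, 5, 9}, which does not contain 6.
Therefore n² ≡ 6 (mod 11) has no solution.

There is no such integer.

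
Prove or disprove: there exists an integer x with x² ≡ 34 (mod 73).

73 is prime, so by Euler's criterion 34 is a square mod 73 iff 34^((73−1)/2) = 34^36 ≡ 1 (mod 73).
Repeated squaring mod 73: 34^2 = 1156 ≡ 61; 34^4 ≡ 61² = 3721 ≡ 71; 34^8 ≡ 71² = 5041 ≡ 4; 34^16 ≡ 4² = 16 ≡ 16; 34^32 ≡ 16² = 256 ≡ 37.
Since 36 = 32 + 4, 34^36 ≡ 37 · 71; multiplying out mod 73: 37·71 = 2627 ≡ 72. Thus 34^36 ≡ 72 ≡ −1 (mod 73).
The value −1 means 34 is a non-residue modulo 73, so x² ≡ 34 (mod 73) is impossible.

No, no such integer exists.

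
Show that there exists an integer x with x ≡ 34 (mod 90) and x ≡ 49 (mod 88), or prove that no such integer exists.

Reduce both congruences modulo 2, which divides 90 and 88: they say x ≡ 34 (mod 2) and x ≡ 49 (mod 2).
However 34 ≡ 0 and 49 ≡ 1 (mod 2), and 0 ≠ 1.
So no integer satisfies both congruences.

No, no such integer exists.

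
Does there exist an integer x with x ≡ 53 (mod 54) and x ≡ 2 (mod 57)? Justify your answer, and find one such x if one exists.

gcd(54, 57) = 3. A simultaneous solution exists iff 53 ≡ 2 (mod 3); here 53 mod 3 = 2 = 2 mod 3, so it does.
Put x = 53 + 54t, so we need 54t ≡ 6 (mod 57), equivalently (divide by 3) 18t ≡ 2 (mod 19).
To invert 18 modulo 19: 19 = 1·18 + 1, 18 = 18·1 + 0, and unwinding, 1 = 19 − 1·18. Thus 18⁻¹ ≡ -1 ≡ 18 (mod 19).
Multiplying by 18: t ≡ 18·2 = 36 ≡ 17 (mod 19).
Then x = 53 + 54·17 = 971.
Indeed 971 ≡ 53 (mod 54) and 971 ≡ 2 (mod 57).

x = 971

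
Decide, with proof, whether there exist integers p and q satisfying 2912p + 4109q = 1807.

No, no such integers exist.

Any value of 2912p + 4109q is a multiple of gcd(2912, 4109) = 7.
However 1807 leaves remainder 1 on division by 7.
So the equation is unsolvable over ℤ.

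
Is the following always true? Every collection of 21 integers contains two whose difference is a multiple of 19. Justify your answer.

There are exactly 19 possible remainders on division by 19.
Placing 21 integers into 19 classes, some class receives at least two — say a and b.
Their difference a − b is then a multiple of 19.

Yes, this is always true.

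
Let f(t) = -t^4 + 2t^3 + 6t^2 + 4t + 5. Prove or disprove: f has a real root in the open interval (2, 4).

Yes, f has a root in the interval.

f(2) = 37 and f(4) = -11, which have opposite signs.
f is continuous everywhere (it is a polynomial), in particular on [2, 4].
By the Intermediate Value Theorem f must vanish at some point of (2, 4).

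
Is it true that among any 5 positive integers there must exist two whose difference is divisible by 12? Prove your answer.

Take the 5 consecutive integers 21, 22, …, 25: their residues mod 12 are all distinct because 5 ≤ 12.
The differences between them range over 1, …, 4, none of which is divisible by 12.

No; for instance {21, 22, 23, 24, 25} is a counterexample.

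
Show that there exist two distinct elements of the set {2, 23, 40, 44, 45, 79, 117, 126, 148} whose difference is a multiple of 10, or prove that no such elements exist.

No, no such pair exists.

Residues mod 10: 2↦2, 23↦3, 40↦0, 44↦4, 45↦5, 79↦9, 117↦7, 126↦6, 148↦8.
All 9 residues are distinct, so no two elements differ by a multiple of 10.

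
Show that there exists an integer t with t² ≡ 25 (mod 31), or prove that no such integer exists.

Take t = 5. Then 5² = 25, and since 0 ≤ 25 < 31 this is already reduced: 5² ≡ 25 (mod 31).

t = 5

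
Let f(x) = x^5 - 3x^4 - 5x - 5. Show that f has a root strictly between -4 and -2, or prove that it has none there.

The endpoint values f(-4) = -1777 and f(-2) = -75 are both negative. Claim: f(x) < 0 for every x in (-4, -2).
Substitute x = -2 − u, where 0 < u < 2 on the interval. Expanding, f(-2 − u) = -u^5 - 13u^4 - 64u^3 - 152u^2 - 171u - 75.
The nonzero coefficients here are all negative, so for u > 0 every term is negative (or zero), and the constant term -75 is strictly negative.
Therefore f(x) < 0 throughout (-4, -2), and f has no zero there.

f has no root in that interval.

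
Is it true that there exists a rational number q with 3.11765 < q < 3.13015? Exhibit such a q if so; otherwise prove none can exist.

Scale by 8: the interval becomes (24.94120, 25.04120), which contains the integer 25.
Hence 25/8 is a rational number with 3.11765 < 25/8 < 3.13015.

q = 25/8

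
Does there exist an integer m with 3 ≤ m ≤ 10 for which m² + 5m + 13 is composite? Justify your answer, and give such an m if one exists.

At m = 5: 5² + 5·5 + 13 = 63 = 3·21, which is composite.

m = 5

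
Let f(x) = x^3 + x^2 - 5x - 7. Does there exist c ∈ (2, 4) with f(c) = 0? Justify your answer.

Yes, such a c exists.

f(2) = -5 and f(4) = 53, which have opposite signs.
f is continuous everywhere (it is a polynomial), in particular on [2, 4].
So by the Intermediate Value Theorem there is a c strictly between 2 and 4 with f(c) = 0.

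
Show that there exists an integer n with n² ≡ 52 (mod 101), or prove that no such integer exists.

n = 70 works: 70² = 4900, and 4900 − 52 = 4848 = 48·101.

n = 70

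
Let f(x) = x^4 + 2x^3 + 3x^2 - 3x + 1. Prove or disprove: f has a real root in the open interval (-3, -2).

f(-3) = 64 and f(-2) = 19, both positive, so a sign-change argument is unavailable; we show f keeps this sign on the whole interval.
Substitute x = -2 − u, where 0 < u < 1 on the interval. Expanding, f(-2 − u) = u^4 + 6u^3 + 15u^2 + 23u + 19.
The nonzero coefficients here are all positive, so for u > 0 every term is positive (or zero), and the constant term 19 is strictly positive.
So f is strictly positive on (-3, -2); no root exists in the interval.

f has no root in that interval.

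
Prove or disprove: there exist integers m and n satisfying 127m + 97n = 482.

Since gcd(127, 97) = 1, every integer is an integer combination of 127 and 97.
Dividing repeatedly: 127 = 1·97 + 30, 97 = 3·30 + 7, 30 = 4·7 + 2, 7 = 3·2 + 1, 2 = 2·1 + 0.
Working back up the chain: 1 = 7 − 3·2 = 7 − 3·(30 − 4·7) = −3·30 + 13·7 = −3·30 + 13·(97 − 3·30) = 13·97 − 42·30 = 13·97 − 42·(127 − 1·97) = −42·127 + 55·97. So 127·(-42) + 97·55 = 1.
Times 482: 127·(-20244) + 97·26510 = 482, so (-20244, 26510) solves it.
Adding 209·97 to m and subtracting 209·127 from n gives the tidier solution (29, -33).
Indeed 127·29 + 97·(-33) = 3683 − 3201 = 482.

m = 29, n = -33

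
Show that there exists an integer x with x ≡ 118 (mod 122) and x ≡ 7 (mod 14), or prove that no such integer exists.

Reduce both congruences modulo 2, which divides 122 and 14: they say x ≡ 118 (mod 2) and x ≡ 7 (mod 2).
These are incompatible: 118 − 7 = 111 is not divisible by 2.
So no integer satisfies both congruences.

No such integer exists.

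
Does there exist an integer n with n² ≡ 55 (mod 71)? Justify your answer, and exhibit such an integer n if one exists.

There is no such integer.

71 is prime, so by Euler's criterion 55 is a square mod 71 iff 55^((71−1)/2) = 55^35 ≡ 1 (mod 71).
Squaring successively (mod 71): 55^2 = 3025 ≡ 43; 55^4 ≡ 43² = 1849 ≡ 3; 55^8 ≡ 3² = 9 ≡ 9; 55^16 ≡ 9² = 81 ≡ 10; 55^32 ≡ 10² = 100 ≡ 29.
Since 35 = 32 + 2 + 1, 55^35 ≡ 29 · 43 · 55; multiplying out mod 71: 29·43 = 1247 ≡ 40, then 40·55 = 2200 ≡ 70. Thus 55^35 ≡ 70 ≡ −1 (mod 71).
The value −1 means 55 is a non-residue modulo 71, so n² ≡ 55 (mod 71) is impossible.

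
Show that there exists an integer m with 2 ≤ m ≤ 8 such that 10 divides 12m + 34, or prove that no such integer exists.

m = 3

At m = 2 the value 58 is not a multiple of 10. At m = 3 we get 12·3 + 34 = 70, and 70 = 10·7.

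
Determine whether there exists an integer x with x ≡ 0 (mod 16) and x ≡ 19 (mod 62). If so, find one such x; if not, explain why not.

Reduce both congruences modulo 2, which divides 16 and 62: they say x ≡ 0 (mod 2) and x ≡ 19 (mod 2).
However 0 ≡ 0 and 19 ≡ 1 (mod 2), and 0 ≠ 1.
So no integer satisfies both congruences.

No, no such integer exists.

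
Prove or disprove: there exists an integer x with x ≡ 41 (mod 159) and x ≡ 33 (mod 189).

gcd(159, 189) = 3. If x ≡ 41 (mod 159) and x ≡ 33 (mod 189), then x ≡ 41 (mod 3) and x ≡ 33 (mod 3).
But 41 mod 3 = 2 while 33 mod 3 = 0, a contradiction.
Therefore no such x exists.

There is no such integer.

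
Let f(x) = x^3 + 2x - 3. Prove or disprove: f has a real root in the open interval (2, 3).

f has no root in that interval.

Evaluate at the endpoints: f(2) = 9, f(3) = 30 — same sign (positive).
The derivative f'(x) = 3x^2 + 2 is a quadratic with discriminant 0² − 4·3·2 = -24 < 0; it never vanishes, so it is always positive (sign of the leading coefficient).
Hence f is strictly increasing on ℝ, and in particular on [2, 3]. A strictly monotone function with same-sign endpoint values stays positive on the whole interval, so f has no zero in (2, 3).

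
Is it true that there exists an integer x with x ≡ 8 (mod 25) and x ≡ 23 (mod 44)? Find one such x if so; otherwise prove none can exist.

Since 25 and 44 share no common factor, CRT says the pair of congruences has a solution (unique mod 1100).
Any solution of the first congruence is x = 8 + 25t; substituting into the second, 25t ≡ 23 − 8 ≡ 15 (mod 44).
To invert 25 modulo 44: 44 = 1·25 + 19, 25 = 1·19 + 6, 19 = 3·6 + 1, 6 = 6·1 + 0, and unwinding, 1 = 19 − 3·6 = 19 − 3·(25 − 1·19) = −3·25 + 4·19 = −3·25 + 4·(44 − 1·25) = 4·44 − 7·25. Thus 25⁻¹ ≡ -7 ≡ 37 (mod 44).
Therefore t ≡ 37·15 = 555 ≡ 27 (mod 44).
With t = 27: x = 8 + 25·27 = 683.
Verify: 683 = 27·25 + 8 and 683 = 15·44 + 23. ✓

x = 683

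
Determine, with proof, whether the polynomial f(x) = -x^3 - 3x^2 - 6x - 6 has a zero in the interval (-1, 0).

No.

Evaluate at the endpoints: f(-1) = -2, f(0) = -6 — same sign (negative).
f'(x) = -3x^2 - 6x - 6 has discriminant (-6)² − 4·(-3)·(-6) = -36 < 0, so f' has no real roots and is negative for every real x.
So f is strictly decreasing; between -1 and 0 its values lie between f(-1) = -2 and f(0) = -6, all negative. Therefore f has no root in (-1, 0).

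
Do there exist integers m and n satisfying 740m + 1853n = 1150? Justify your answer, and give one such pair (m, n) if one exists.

Since gcd(740, 1853) = 1, every integer is an integer combination of 740 and 1853.
Euclidean algorithm: 1853 = 2·740 + 373, 740 = 1·373 + 367, 373 = 1·367 + 6, 367 = 61·6 + 1, 6 = 6·1 + 0.
Working back up the chain: 1 = 367 − 61·6 = 367 − 61·(373 − 1·367) = −61·373 + 62·367 = −61·373 + 62·(740 − 1·373) = 62·740 − 123·373 = 62·740 − 123·(1853 − 2·740) = −123·1853 + 308·740. So 740·308 + 1853·(-123) = 1.
Multiplying through by 1150: m = 308·1150 = 354200, n = (-123)·1150 = -141450 is a solution.
The general solution is m = 354200 + 1853k, n = -141450 − 740k; taking k = -191 gives the smaller pair m = 277, n = -110.
Check: 740·277 + 1853·(-110) = 204980 − 203830 = 1150. ✓

m = 277, n = -110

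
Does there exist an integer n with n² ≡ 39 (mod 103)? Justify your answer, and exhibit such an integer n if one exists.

No such integer exists.

103 is prime, so by Euler's criterion 39 is a square mod 103 iff 39^((103−1)/2) = 39^51 ≡ 1 (mod 103).
Repeated squaring mod 103: 39^2 = 1521 ≡ 79; 39^4 ≡ 79² = 6241 ≡ 61; 39^8 ≡ 61² = 3721 ≡ 13; 39^16 ≡ 13² = 169 ≡ 66; 39^32 ≡ 66² = 4356 ≡ 30.
Since 51 = 32 + 16 + 2 + 1, 39^51 ≡ 30 · 66 · 79 · 39; multiplying out mod 103: 30·66 = 1980 ≡ 23, then 23·79 = 1817 ≡ 66, then 66·39 = 2574 ≡ 102. Thus 39^51 ≡ 102 ≡ −1 (mod 103).
The value −1 means 39 is a non-residue modulo 103, so n² ≡ 39 (mod 103) is impossible.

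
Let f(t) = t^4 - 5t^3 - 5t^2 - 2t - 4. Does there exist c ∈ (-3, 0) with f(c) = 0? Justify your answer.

f(-3) = 173 and f(0) = -4, which have opposite signs.
Since f is a polynomial it is continuous on [-3, 0].
By the Intermediate Value Theorem f must vanish at some point of (-3, 0).

Yes, f has a root in the interval.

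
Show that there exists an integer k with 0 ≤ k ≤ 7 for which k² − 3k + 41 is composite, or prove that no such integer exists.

k = 7

At k = 7: 7² − 3·7 + 41 = 69 = 3·23, which is composite.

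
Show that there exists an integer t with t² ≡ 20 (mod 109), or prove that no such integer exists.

t = 67 works: 67² = 4489, and 4489 − 20 = 4469 = 41·109.

t = 67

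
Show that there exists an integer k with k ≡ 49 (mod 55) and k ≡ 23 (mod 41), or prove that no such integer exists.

k = 269

gcd(55, 41) = 1, so the Chinese Remainder Theorem guarantees exactly one residue class mod 2255 satisfying both.
Any solution of the first congruence is k = 49 + 55t; substituting into the second, 55t ≡ 23 − 49 ≡ 15 (mod 41).
55 ≡ 14 (mod 41), so this reads 14t ≡ 15 (mod 41). Invert 14 mod 41 by the Euclidean algorithm: 41 = 2·14 + 13, 14 = 1·13 + 1, 13 = 13·1 + 0; back-substituting, 1 = 14 − 1·13 = 14 − (41 − 2·14) = −41 + 3·14. Hence 14·3 ≡ 1, so 14⁻¹ ≡ 3 (mod 41).
Therefore t ≡ 3·15 = 45 ≡ 4 (mod 41).
Taking t = 4 gives k = 49 + 55·4 = 269.
Verify: 269 = 4·55 + 49 and 269 = 6·41 + 23. ✓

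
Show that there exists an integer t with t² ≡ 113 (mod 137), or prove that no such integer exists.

Apply Euler's criterion with the prime 137: 113 is a quadratic residue iff 113^68 ≡ 1 (mod 137), and a non-residue iff it is ≡ −1.
Squaring successively (mod 137): 113^2 = 12769 ≡ 28; 113^4 ≡ 28² = 784 ≡ 99; 113^8 ≡ 99² = 9801 ≡ 74; 113^16 ≡ 74² = 5476 ≡ 133; 113^32 ≡ 133² = 17689 ≡ 16; 113^64 ≡ 16² = 256 ≡ 119.
Since 68 = 64 + 4, 113^68 ≡ 119 · 99; multiplying out mod 137: 119·99 = 11781 ≡ 136. Thus 113^68 ≡ 136 ≡ −1 (mod 137).
By Euler's criterion 113 is a quadratic non-residue mod 137: no t satisfies t² ≡ 113 (mod 137).

There is no such integer.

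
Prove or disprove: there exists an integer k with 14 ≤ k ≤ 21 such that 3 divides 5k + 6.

At k = 14 the value 76 is not a multiple of 3. k = 15 works, since 5·15 + 6 = 81 = 27·3.

k = 15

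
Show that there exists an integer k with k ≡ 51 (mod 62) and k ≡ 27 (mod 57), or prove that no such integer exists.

Since 62 and 57 share no common factor, CRT says the pair of congruences has a solution (unique mod 3534).
Any solution of the first congruence is k = 51 + 62t; substituting into the second, 62t ≡ 27 − 51 ≡ 33 (mod 57).
62 ≡ 5 (mod 57), so this reads 5t ≡ 33 (mod 57). Since 5·23 = 115 = 2·57 + 1, the inverse of 5 mod 57 is 23.
Therefore t ≡ 23·33 = 759 ≡ 18 (mod 57).
With t = 18: k = 51 + 62·18 = 1167.
Verify: 1167 = 18·62 + 51 and 1167 = 20·57 + 27. ✓

k = 1167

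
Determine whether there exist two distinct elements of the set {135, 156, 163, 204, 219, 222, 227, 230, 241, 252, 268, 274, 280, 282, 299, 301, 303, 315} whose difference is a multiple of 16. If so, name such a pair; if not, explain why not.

Reduce each element mod 16: 135↦7, 156↦12, 163↦3, 204↦12, 219↦11, 222↦14, 227↦3, 230↦6, 241↦1, 252↦12, 268↦12, 274↦2, 280↦8, 282↦10, 299↦11, 301↦13, 303↦15, 315↦11. The residue 12 repeats (at 156 and 204), and 204 − 156 = 48 = 3·16.

The pair (156, 204) works.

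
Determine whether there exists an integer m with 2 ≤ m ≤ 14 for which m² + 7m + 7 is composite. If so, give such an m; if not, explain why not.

m = 13

At m = 13: 13² + 7·13 + 7 = 267 = 3·89, which is composite.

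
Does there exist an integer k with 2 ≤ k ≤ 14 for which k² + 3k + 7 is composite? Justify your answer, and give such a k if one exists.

k = 9

At k = 9: 9² + 3·9 + 7 = 115 = 5·23, which is composite.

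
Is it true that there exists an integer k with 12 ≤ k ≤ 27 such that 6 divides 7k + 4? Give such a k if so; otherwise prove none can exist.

Scanning upward from k = 12 gives 88, 95, none divisible by 6. Try k = 14: 7·14 + 4 = 102 = 17·6, which is divisible by 6.

k = 14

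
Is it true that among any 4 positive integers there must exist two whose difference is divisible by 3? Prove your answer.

Yes.

Partition the integers by their residue mod 3; there are 3 classes.
Since 4 > 3, two of the 4 integers must share a residue class by the pigeonhole principle; call them a and b.
Their difference a − b is then a multiple of 3.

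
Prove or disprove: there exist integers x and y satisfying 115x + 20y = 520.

gcd(115, 20) = 5, and 5 divides 520, so integer solutions exist.
Dividing through by 5 reduces the equation to 23x + 4y = 104.
Euclidean algorithm: 23 = 5·4 + 3, 4 = 1·3 + 1, 3 = 3·1 + 0.
Back-substituting, 1 = 4 − 1·3 = 4 − (23 − 5·4) = −23 + 6·4; that is, 23·(-1) + 4·6 = 1.
Multiplying through by 104: x = (-1)·104 = -104, y = 6·104 = 624 is a solution.
Shifting by a multiple of (4, −23) keeps it a solution: x = -104 + 26·4 = 0, y = 624 − 26·23 = 26.
Check: 115·0 + 20·26 = 0 + 520 = 520. ✓

x = 0, y = 26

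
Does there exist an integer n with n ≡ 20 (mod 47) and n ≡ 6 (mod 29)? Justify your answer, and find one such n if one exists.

n = 1195

The moduli 47 and 29 are coprime, so by the Chinese Remainder Theorem a unique solution modulo 1363 exists.
Any solution of the first congruence is n = 20 + 47t; substituting into the second, 47t ≡ 6 − 20 ≡ 15 (mod 29).
47 ≡ 18 (mod 29), so this reads 18t ≡ 15 (mod 29). Since 18·21 = 378 = 13·29 + 1, the inverse of 18 mod 29 is 21.
Therefore t ≡ 21·15 = 315 ≡ 25 (mod 29).
Taking t = 25 gives n = 20 + 47·25 = 1195.
Indeed 1195 ≡ 20 (mod 47) and 1195 ≡ 6 (mod 29).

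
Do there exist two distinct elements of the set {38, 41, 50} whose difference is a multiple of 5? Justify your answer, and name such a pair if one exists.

There is no such pair.

Residues mod 5: 38↦3, 41↦1, 50↦0.
These 3 residues are pairwise different, hence no difference of two elements is divisible by 5.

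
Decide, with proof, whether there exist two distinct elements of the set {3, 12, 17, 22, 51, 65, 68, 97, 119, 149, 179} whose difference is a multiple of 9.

3 mod 9 = 3 and 12 mod 9 = 3, so 12 − 3 = 9 = 1·9.

Yes: 3 and 12.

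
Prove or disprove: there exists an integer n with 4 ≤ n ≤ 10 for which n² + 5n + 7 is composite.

At n = 7: 7² + 5·7 + 7 = 91 = 7·13, which is composite.

n = 7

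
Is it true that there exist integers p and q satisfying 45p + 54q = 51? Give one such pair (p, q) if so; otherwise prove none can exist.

No, no such integers exist.

Both 45 and 54 are divisible by gcd(45, 54) = 9, hence so is any combination 45p + 54q.
However 51 leaves remainder 6 on division by 9.
Hence no integers p, q satisfy the equation.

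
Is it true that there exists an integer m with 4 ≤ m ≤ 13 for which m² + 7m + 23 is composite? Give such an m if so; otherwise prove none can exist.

At m = 8: 8² + 7·8 + 23 = 143 = 11·13, which is composite.

m = 8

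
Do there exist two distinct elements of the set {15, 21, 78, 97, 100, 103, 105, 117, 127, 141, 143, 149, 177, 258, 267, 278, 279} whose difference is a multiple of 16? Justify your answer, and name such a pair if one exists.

The pair (15, 127) works.

Both 15 and 127 leave remainder 15 on division by 16; their difference 112 = 7·16 is a multiple of 16.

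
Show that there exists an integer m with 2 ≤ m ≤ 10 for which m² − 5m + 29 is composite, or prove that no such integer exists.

m = 9

At m = 9: 9² − 5·9 + 29 = 65 = 5·13, which is composite.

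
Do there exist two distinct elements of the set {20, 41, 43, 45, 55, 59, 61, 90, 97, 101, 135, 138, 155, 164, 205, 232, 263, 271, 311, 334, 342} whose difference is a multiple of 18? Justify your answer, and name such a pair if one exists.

Yes: 20 and 164.

20 mod 18 = 2 and 164 mod 18 = 2, so 164 − 20 = 144 = 8·18.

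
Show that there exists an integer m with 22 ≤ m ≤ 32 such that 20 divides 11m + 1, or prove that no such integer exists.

m = 29

Try m = 29: 11·29 + 1 = 320 = 16·20, which is divisible by 20.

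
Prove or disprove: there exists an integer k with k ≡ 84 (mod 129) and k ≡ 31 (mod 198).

No, no such integer exists.

gcd(129, 198) = 3. If k ≡ 84 (mod 129) and k ≡ 31 (mod 198), then k ≡ 84 (mod 3) and k ≡ 31 (mod 3).
But 84 mod 3 = 0 while 31 mod 3 = 1, a contradiction.
Hence the system has no solution.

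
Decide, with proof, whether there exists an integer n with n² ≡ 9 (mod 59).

Take n = 3. Then 3² = 9, and since 0 ≤ 9 < 59 this is already reduced: 3² ≡ 9 (mod 59).

n = 3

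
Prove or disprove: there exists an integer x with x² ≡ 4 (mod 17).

x = 15

x = 15 works: 15² = 225, and 225 − 4 = 221 = 13·17.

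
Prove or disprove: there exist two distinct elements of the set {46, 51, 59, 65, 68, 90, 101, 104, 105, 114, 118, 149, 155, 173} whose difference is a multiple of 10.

51 and 101 are such a pair.

Reduce each element mod 10: 46↦6, 51↦1, 59↦9, 65↦5, 68↦8, 90↦0, 101↦1, 104↦4, 105↦5, 114↦4, 118↦8, 149↦9, 155↦5, 173↦3. The residue 1 repeats (at 51 and 101), and 101 − 51 = 50 = 5·10.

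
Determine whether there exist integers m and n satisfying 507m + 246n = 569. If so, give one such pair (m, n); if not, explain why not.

No such integers exist.

gcd(507, 246) = 3, so every integer of the form 507m + 246n is a multiple of 3.
But 569 = 3·189 + 2, so 3 ∤ 569.
So the equation is unsolvable over ℤ.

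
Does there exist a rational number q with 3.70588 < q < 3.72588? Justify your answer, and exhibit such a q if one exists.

q = 26/7

Scale by 7: the interval becomes (25.94116, 26.08116), which contains the integer 26.
Dividing back, 3.70588 < 26/7 < 3.72588, and 26/7 is rational.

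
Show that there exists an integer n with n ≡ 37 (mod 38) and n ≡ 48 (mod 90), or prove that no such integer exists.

gcd(38, 90) = 2. If n ≡ 37 (mod 38) and n ≡ 48 (mod 90), then n ≡ 37 (mod 2) and n ≡ 48 (mod 2).
These are incompatible: 37 − 48 = -11 is not divisible by 2.
Therefore no such n exists.

There is no such integer.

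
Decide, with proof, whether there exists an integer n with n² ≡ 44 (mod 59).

There is no such integer.

Apply Euler's criterion with the prime 59: 44 is a quadratic residue iff 44^29 ≡ 1 (mod 59), and a non-residue iff it is ≡ −1.
Squaring successively (mod 59): 44^2 = 1936 ≡ 48; 44^4 ≡ 48² = 2304 ≡ 3; 44^8 ≡ 3² = 9 ≡ 9; 44^16 ≡ 9² = 81 ≡ 22.
Since 29 = 16 + 8 + 4 + 1, 44^29 ≡ 22 · 9 · 3 · 44; multiplying out mod 59: 22·9 = 198 ≡ 21, then 21·3 = 63 ≡ 4, then 4·44 = 176 ≡ 58. Thus 44^29 ≡ 58 ≡ −1 (mod 59).
By Euler's criterion 44 is a quadratic non-residue mod 59: no n satisfies n² ≡ 44 (mod 59).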